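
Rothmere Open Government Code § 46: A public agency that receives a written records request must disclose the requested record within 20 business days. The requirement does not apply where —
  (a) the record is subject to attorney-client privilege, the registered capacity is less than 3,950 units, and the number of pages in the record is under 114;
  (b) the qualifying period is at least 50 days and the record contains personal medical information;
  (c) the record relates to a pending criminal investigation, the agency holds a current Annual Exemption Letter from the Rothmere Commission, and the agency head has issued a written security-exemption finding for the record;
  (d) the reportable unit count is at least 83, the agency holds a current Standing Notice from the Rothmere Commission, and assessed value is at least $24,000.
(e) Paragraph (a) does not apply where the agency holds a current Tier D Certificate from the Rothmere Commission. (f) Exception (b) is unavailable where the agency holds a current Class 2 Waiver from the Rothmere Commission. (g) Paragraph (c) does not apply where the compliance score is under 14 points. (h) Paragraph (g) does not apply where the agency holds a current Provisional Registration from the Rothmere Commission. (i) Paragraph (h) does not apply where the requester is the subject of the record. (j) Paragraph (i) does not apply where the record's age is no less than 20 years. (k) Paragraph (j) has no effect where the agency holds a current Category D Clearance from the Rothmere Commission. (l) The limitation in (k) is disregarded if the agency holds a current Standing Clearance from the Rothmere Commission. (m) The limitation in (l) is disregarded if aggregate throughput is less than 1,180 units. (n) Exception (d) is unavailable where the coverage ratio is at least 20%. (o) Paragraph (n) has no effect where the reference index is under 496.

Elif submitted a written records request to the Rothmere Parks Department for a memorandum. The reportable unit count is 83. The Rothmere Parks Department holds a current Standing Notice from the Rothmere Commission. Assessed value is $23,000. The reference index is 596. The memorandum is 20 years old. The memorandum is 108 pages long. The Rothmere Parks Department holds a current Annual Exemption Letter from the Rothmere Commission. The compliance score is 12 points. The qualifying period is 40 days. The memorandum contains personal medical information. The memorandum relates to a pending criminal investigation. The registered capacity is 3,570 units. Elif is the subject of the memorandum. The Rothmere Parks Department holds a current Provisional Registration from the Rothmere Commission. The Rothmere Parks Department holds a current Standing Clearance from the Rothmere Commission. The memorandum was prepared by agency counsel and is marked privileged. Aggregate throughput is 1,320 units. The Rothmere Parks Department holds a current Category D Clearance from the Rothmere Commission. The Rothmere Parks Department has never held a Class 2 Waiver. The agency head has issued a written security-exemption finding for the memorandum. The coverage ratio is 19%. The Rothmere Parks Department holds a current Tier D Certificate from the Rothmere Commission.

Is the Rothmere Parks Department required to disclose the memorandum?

No — exception (c) applies; the Rothmere Parks Department is not required to disclose the memorandum.

Exception (a): the memorandum is privileged; the registered capacity is 3,570 units, less than the 3,950 units limit; the number of pages in the record is 108, under the 114 limit — every condition holds. But: (e) operates against (a): a current Tier D Certificate is held. Exception (a) does not apply.
Exception (b) fails — the qualifying period is 40 days, short of 50 days.
Exception (c) is satisfied on its face — the memorandum relates to a pending investigation; a current Annual Exemption Letter is held; a written security-exemption finding has been issued. As to paragraphs (g)–(m): (g) is engaged (the compliance score is 12 points, under the 14 points limit), but is overridden by (h): (h) operates against (g): a current Provisional Registration is held. (i) would limit (h) — Elif is the subject of the memorandum — but (j) sets (i) aside: (j) applies — the record's age is 20 years, meeting the 20 years threshold. (k) would limit (j) — a current Category D Clearance is held — but (l) sets (k) aside: (l) is engaged — a current Standing Clearance is held. (m), which would lift (l), is inapplicable — aggregate throughput is 1,320 units, not less than 1,180 units. So (c) applies.
Exception (d) requires that assessed value is at least $24,000; but assessed value is $23,000, short of $24,000, so (d) is unavailable.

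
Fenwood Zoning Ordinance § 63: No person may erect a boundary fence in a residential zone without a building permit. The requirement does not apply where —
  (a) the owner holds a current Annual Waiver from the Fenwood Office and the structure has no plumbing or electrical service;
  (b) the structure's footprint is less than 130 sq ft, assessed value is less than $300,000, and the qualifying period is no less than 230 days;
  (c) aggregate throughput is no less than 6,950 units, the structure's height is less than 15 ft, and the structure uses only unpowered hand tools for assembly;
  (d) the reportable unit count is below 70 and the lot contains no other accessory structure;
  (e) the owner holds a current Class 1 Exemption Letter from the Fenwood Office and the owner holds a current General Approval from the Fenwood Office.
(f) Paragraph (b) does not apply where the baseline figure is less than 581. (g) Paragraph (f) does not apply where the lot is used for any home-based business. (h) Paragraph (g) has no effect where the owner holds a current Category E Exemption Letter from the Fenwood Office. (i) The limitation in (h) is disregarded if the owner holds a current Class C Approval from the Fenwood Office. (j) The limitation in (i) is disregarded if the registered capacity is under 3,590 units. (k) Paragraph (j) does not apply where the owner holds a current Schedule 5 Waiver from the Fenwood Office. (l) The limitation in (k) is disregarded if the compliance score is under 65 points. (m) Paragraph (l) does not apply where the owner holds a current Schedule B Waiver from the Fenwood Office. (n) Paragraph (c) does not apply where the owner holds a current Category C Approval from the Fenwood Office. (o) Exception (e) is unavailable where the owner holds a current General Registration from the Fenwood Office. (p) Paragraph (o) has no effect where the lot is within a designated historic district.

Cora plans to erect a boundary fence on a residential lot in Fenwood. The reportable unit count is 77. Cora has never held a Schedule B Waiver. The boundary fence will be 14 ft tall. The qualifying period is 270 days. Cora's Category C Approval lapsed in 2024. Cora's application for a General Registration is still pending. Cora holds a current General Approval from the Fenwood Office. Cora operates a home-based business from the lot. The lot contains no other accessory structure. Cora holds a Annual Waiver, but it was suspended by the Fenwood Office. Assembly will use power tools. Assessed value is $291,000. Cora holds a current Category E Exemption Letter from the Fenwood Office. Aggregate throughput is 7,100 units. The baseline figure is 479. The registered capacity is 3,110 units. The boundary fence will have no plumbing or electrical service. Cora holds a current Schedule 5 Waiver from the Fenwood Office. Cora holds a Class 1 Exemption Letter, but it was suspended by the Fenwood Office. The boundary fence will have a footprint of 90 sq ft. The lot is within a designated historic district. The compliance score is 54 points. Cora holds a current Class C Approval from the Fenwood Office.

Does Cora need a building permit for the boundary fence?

Exception (a) fails — no current Annual Waiver is held.
Exception (b)'s conditions are all satisfied: the structure's footprint is 90 sq ft, less than the 130 sq ft limit; assessed value is $291,000, less than the $300,000 limit; the qualifying period is 270 days, meeting the 230 days threshold. Turning to paragraphs (f)–(m): (f) operates against (b): the baseline figure is 479, less than the 581 limit. (g) would limit (f) — a home-based business operates on the lot — but (h) sets (g) aside: (h) operates against (g): a current Category E Exemption Letter is held. (i) applies (a current Class C Approval is held), but yields to (j): (j) is triggered — the registered capacity is 3,110 units, under the 3,590 units limit. (k) is triggered (a current Schedule 5 Waiver is held), but is displaced by (l): (l) operates against (k): the compliance score is 54 points, under the 65 points limit. (m) does not operate here (no current Schedule B Waiver is held), so (l) stands. Exception (b) does not apply.
Exception (c) fails — assembly uses power tools.
Exception (d) fails — the reportable unit count is 77, not below 70.
Exception (e) fails — no current Class 1 Exemption Letter is held.
None of the exceptions is available; § 63 applies in full.

Yes — Cora must obtain a building permit.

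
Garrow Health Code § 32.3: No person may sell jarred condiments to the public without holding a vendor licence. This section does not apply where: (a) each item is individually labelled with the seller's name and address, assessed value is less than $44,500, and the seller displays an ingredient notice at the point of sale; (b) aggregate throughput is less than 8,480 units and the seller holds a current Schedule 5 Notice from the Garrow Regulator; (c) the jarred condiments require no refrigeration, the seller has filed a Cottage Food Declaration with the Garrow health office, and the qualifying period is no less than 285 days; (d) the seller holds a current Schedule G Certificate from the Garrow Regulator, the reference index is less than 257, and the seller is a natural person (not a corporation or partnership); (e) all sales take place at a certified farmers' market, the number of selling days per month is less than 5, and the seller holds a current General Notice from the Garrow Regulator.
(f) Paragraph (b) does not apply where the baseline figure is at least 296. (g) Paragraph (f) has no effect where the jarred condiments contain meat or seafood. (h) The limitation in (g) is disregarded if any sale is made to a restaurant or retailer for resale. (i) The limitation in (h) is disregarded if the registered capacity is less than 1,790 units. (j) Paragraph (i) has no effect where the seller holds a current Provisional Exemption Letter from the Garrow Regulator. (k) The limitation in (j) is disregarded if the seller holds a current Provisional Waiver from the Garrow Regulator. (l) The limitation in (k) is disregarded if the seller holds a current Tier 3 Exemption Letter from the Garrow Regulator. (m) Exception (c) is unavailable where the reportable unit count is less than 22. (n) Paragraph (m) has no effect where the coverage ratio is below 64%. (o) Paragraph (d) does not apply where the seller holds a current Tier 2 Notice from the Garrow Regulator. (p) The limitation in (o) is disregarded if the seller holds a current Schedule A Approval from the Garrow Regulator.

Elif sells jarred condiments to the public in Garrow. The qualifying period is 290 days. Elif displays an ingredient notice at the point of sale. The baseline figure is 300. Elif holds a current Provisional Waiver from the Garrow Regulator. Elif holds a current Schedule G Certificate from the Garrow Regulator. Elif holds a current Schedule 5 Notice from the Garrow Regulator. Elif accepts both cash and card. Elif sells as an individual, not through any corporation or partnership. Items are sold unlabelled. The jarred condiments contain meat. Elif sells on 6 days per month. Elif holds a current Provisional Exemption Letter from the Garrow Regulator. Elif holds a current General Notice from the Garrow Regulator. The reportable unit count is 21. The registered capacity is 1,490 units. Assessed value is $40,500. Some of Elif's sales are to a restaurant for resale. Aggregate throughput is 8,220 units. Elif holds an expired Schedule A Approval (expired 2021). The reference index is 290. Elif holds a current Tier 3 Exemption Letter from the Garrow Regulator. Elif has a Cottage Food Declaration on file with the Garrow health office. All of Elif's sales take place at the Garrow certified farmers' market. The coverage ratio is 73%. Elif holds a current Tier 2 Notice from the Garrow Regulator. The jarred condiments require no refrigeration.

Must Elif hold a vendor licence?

Yes — Elif must hold a vendor licence.

Exception (a) requires that each item is individually labelled with the seller's name and address; but items are sold unlabelled, so (a) is unavailable.
All of (b)'s requirements are met (aggregate throughput is 8,220 units, less than the 8,480 units limit; a current Schedule 5 Notice is held). But applying paragraphs (f)–(l): (f) operates against (b): the baseline figure is 300, meeting the 296 threshold. (g) would limit (f) — the jarred condiments contain meat — but (h) sets (g) aside: (h) operates against (g): some sales are to a restaurant for resale. (i) operates (the registered capacity is 1,490 units, less than the 1,790 units limit), but is overridden by (j): (j) is triggered — a current Provisional Exemption Letter is held. (k) is triggered (a current Provisional Waiver is held), but is set aside by (l): (l) applies — a current Tier 3 Exemption Letter is held. (b) is therefore removed.
Exception (c) is satisfied on its face — the jarred condiments are shelf-stable; a Cottage Food Declaration is on file; the qualifying period is 290 days, meeting the 285 days threshold. But applying paragraphs (m)–(n): (m) operates — the reportable unit count is 21, less than the 22 limit. (n), which would lift (m), is not triggered — the coverage ratio is 73%, not below 64%. So (c) is unavailable.
Exception (d) fails — the reference index is 290, not less than 257.
Exception (e) does not apply: the number of selling days per month is 6, not less than 5.
No exception displaces § 32.3.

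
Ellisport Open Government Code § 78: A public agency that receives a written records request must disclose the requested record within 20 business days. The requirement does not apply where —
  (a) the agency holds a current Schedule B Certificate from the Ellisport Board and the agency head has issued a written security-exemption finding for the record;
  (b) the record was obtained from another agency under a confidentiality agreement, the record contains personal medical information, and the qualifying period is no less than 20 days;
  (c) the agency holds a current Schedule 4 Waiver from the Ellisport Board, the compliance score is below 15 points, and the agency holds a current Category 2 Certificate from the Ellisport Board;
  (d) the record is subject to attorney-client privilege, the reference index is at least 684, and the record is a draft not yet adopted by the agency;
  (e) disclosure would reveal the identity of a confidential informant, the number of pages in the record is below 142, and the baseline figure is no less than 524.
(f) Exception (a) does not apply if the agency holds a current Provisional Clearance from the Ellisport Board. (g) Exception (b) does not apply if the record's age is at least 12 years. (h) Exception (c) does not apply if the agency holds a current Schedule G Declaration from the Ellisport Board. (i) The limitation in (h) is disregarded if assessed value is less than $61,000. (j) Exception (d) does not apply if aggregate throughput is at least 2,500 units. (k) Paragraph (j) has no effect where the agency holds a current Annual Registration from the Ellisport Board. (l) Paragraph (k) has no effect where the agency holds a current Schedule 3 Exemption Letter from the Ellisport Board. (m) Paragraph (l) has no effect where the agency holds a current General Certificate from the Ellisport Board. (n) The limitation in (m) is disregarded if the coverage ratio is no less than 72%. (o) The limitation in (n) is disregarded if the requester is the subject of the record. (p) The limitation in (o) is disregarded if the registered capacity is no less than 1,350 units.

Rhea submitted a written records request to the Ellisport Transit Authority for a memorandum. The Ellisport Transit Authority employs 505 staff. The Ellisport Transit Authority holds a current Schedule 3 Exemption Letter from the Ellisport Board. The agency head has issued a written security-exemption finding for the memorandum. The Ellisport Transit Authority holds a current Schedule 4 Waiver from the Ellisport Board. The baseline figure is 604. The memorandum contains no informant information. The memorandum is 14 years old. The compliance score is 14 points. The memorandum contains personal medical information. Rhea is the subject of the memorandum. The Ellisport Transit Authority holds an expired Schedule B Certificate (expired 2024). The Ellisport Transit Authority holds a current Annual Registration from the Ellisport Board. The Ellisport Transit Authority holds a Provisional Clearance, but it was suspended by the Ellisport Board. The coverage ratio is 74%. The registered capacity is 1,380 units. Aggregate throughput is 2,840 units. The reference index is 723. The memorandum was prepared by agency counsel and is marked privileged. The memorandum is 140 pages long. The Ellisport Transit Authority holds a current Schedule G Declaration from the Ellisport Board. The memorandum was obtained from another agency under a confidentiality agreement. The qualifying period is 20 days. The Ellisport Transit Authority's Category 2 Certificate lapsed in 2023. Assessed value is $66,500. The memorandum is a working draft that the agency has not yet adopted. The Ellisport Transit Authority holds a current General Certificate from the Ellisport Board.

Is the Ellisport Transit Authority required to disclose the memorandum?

Exception (a) fails — the Schedule B Certificate is not current.
Exception (b)'s conditions are all satisfied: the memorandum was obtained under a confidentiality agreement; the memorandum contains personal medical information; the qualifying period is 20 days, meeting the 20 days threshold. Turning to paragraph (g): (g) operates against (b): the record's age is 14 years, meeting the 12 years threshold. So (b) is unavailable.
Exception (c) requires that the agency holds a current Category 2 Certificate from the Ellisport Board; but no current Category 2 Certificate is held, so (c) is unavailable.
All of (d)'s requirements are met (the memorandum is privileged; the reference index is 723, meeting the 684 threshold; the memorandum is an unadopted draft). However, paragraphs (j)–(p) must be considered: (j) operates against (d): aggregate throughput is 2,840 units, meeting the 2,500 units threshold. (k) is triggered (a current Annual Registration is held), but is displaced by (l): (l) operates — a current Schedule 3 Exemption Letter is held. (m) would limit (l) — a current General Certificate is held — but (n) sets (m) aside: (n) is triggered — the coverage ratio is 74%, meeting the 72% threshold. (o) is engaged (Rhea is the subject of the memorandum), but yields to (p): (p) applies — the registered capacity is 1,380 units, meeting the 1,350 units threshold. Exception (d) does not apply.
Exception (e) requires that disclosure would reveal the identity of a confidential informant; but the memorandum contains no informant information, so (e) is unavailable.
No exception is made out. the Ellisport Transit Authority falls within the general rule.

Yes — the Ellisport Transit Authority must disclose the memorandum.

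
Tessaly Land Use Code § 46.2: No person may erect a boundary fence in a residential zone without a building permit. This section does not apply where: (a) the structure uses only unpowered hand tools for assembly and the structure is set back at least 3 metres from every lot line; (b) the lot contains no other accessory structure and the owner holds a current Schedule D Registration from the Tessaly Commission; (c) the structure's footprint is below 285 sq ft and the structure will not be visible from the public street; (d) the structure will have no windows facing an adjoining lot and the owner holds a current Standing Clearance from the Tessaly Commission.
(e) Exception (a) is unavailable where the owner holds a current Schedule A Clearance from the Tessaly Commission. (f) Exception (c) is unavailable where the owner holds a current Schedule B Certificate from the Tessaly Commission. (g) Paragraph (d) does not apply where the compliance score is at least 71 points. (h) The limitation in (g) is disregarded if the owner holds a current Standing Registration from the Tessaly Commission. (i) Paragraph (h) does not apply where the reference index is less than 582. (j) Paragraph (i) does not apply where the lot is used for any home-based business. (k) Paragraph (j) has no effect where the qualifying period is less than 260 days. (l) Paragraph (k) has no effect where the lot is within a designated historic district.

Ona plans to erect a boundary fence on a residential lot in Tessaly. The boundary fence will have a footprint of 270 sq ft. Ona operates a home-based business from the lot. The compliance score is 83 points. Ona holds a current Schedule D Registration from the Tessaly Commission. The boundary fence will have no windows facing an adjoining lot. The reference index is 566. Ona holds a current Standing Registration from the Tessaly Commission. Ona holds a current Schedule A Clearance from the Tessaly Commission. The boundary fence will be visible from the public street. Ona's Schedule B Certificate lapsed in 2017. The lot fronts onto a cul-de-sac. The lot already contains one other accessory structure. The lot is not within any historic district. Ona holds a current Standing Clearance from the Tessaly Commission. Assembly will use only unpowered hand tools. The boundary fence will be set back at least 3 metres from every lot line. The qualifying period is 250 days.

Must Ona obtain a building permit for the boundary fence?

Yes — Ona must obtain a building permit.

Exception (a)'s conditions are all satisfied: assembly uses only hand tools; the setback is at least 3 m on every side. Turning to paragraph (e): (e) operates against (a): a current Schedule A Clearance is held. So (a) is unavailable.
Exception (b) does not apply: the lot already has another accessory structure.
Exception (c) does not apply: the structure will be visible from the street.
Exception (d) is satisfied on its face — no windows face an adjoining lot; a current Standing Clearance is held. But: (g) is triggered — the compliance score is 83 points, meeting the 71 points threshold. (h) is triggered (a current Standing Registration is held), but yields to (i): (i) operates — the reference index is 566, less than the 582 limit. (j) operates (a home-based business operates on the lot), but is displaced by (k): (k) operates against (j): the qualifying period is 250 days, less than the 260 days limit. (l) is not engaged (the lot is not in a historic district), so (k) stands. So (d) is unavailable.
No exception displaces § 46.2.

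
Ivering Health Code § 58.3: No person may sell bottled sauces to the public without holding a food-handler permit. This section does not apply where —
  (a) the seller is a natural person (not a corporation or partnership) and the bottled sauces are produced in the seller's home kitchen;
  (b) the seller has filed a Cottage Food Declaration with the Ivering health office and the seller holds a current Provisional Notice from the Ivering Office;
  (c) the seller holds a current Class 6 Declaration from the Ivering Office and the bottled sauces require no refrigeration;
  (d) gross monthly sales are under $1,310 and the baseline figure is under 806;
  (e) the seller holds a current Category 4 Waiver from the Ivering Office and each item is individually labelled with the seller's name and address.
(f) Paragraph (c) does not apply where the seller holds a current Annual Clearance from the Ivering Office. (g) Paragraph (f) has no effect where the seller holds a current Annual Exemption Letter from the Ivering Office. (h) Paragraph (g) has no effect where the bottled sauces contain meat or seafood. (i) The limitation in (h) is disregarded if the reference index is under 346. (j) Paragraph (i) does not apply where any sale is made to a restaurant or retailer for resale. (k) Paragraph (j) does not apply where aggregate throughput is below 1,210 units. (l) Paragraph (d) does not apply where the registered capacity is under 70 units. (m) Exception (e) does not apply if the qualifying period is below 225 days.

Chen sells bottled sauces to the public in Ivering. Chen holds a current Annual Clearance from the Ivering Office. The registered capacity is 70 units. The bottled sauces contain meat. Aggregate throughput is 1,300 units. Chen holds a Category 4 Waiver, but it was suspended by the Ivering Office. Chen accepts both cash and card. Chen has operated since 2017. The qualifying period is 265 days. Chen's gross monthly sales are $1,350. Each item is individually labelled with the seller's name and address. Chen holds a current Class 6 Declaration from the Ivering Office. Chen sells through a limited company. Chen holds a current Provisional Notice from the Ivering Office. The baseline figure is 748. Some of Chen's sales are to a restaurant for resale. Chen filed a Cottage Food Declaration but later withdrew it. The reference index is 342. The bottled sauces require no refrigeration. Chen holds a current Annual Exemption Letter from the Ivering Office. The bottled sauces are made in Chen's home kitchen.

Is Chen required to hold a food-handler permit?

Yes — Chen must hold a food-handler permit.

Exception (a) requires that the seller is a natural person (not a corporation or partnership); but the seller operates through a limited company, so (a) is unavailable.
Exception (b) requires that the seller has filed a Cottage Food Declaration with the Ivering health office; but the Cottage Food Declaration was withdrawn, so (b) is unavailable.
Exception (c): a current Class 6 Declaration is held; the bottled sauces are shelf-stable — every condition holds. But applying paragraphs (f)–(k): (f) operates against (c): a current Annual Clearance is held. (g) is engaged (a current Annual Exemption Letter is held), but is displaced by (h): (h) is triggered — the bottled sauces contain meat. (i) would limit (h) — the reference index is 342, under the 346 limit — but (j) sets (i) aside: (j) operates against (i): some sales are to a restaurant for resale. (k) is inapplicable (aggregate throughput is 1,300 units, not below 1,210 units), so (j) stands. So (c) is unavailable.
Exception (d) does not apply: gross monthly sales are $1,350, not under $1,310.
Exception (e) does not apply: no current Category 4 Waiver is held.
No exception applies. The general rule governs.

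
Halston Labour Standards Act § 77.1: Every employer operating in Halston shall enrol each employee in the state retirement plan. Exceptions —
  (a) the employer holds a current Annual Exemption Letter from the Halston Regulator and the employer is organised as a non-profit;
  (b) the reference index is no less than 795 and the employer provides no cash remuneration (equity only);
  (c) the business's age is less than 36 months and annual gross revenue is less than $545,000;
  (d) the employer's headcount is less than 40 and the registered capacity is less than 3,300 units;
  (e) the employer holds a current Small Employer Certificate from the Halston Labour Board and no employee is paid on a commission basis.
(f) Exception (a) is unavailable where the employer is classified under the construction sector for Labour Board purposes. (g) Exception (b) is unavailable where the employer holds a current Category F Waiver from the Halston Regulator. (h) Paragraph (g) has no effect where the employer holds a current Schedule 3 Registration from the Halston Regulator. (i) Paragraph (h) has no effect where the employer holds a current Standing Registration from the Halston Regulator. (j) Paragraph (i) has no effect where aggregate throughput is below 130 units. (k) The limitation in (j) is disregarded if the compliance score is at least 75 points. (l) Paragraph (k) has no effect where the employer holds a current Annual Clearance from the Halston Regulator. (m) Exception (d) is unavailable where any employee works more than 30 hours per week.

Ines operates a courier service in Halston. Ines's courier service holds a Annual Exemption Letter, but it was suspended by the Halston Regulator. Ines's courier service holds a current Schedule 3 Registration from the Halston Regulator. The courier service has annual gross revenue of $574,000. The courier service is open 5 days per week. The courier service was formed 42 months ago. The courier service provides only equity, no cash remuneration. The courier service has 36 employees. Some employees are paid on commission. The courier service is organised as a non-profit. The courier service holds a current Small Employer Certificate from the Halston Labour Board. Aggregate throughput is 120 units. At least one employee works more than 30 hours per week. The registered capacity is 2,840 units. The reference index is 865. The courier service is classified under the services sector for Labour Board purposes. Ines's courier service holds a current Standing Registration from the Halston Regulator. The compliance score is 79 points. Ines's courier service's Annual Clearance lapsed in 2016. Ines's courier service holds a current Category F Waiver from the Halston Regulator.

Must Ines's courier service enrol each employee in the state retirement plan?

Exception (a) requires that the employer holds a current Annual Exemption Letter from the Halston Regulator; but no current Annual Exemption Letter is held, so (a) is unavailable.
Exception (b) is satisfied on its face — the reference index is 865, meeting the 795 threshold; remuneration is equity-only. However, paragraphs (g)–(l) must be considered: (g) operates against (b): a current Category F Waiver is held. (h) is engaged (a current Schedule 3 Registration is held), but is itself disapplied by (i): (i) is triggered — a current Standing Registration is held. (j) would limit (i) — aggregate throughput is 120 units, below the 130 units limit — but (k) sets (j) aside: (k) applies — the compliance score is 79 points, meeting the 75 points threshold. (l), which would lift (k), is inapplicable — no current Annual Clearance is held. (b) is therefore removed.
Exception (c) requires that the business's age is less than 36 months; but the business's age is 42 months, not less than 36 months, so (c) is unavailable.
Exception (d) is satisfied on its face — the employer's headcount is 36, less than the 40 limit; the registered capacity is 2,840 units, less than the 3,300 units limit. However, paragraph (m) must be considered: (m) is triggered — at least one employee exceeds 30 hours/week. So (d) is unavailable.
Exception (e) requires that no employee is paid on a commission basis; but some employees are paid on commission, so (e) is unavailable.
None of the exceptions is available; § 77.1 applies in full.

Yes — Ines's courier service must enrol each employee in the state retirement plan.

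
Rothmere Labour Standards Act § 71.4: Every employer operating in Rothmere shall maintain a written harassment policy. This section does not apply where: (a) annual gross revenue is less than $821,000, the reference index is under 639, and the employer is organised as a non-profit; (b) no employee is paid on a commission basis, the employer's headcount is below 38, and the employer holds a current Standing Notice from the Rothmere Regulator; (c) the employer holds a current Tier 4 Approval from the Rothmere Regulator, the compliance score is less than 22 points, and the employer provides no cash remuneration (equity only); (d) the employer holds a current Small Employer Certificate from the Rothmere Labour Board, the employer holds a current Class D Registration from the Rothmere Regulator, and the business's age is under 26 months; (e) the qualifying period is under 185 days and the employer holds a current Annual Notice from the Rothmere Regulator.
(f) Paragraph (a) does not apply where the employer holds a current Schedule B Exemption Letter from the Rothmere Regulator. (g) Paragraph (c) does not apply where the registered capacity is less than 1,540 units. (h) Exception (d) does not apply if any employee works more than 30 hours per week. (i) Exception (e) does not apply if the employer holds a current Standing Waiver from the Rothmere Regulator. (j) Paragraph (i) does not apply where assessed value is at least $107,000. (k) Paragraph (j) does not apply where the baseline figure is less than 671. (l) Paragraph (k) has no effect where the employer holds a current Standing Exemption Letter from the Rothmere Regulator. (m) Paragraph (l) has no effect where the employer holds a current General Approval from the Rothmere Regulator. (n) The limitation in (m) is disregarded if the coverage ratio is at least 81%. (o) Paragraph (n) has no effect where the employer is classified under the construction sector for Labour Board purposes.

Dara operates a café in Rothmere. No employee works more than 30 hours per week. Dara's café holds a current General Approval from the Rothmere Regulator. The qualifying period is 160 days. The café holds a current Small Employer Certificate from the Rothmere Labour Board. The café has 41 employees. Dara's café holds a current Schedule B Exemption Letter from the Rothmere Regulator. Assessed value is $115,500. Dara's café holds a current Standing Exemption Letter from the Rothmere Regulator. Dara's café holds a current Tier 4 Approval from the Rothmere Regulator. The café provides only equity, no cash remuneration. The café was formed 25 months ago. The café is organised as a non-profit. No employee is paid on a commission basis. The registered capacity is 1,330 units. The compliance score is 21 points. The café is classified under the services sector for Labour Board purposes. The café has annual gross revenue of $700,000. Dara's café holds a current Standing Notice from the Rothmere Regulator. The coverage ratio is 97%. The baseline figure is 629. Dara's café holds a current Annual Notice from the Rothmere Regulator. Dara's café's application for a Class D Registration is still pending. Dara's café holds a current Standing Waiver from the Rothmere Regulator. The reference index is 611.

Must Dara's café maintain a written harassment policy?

Exception (a)'s conditions are all satisfied: annual gross revenue is $700,000, less than the $821,000 limit; the reference index is 611, under the 639 limit; the employer is a non-profit. Turning to paragraph (f): (f) operates against (a): a current Schedule B Exemption Letter is held. Exception (a) does not apply.
Exception (b) requires that the employer's headcount is below 38; but the employer's headcount is 41, not below 38, so (b) is unavailable.
Exception (c) is satisfied on its face — a current Tier 4 Approval is held; the compliance score is 21 points, less than the 22 points limit; remuneration is equity-only. Turning to paragraph (g): (g) is triggered — the registered capacity is 1,330 units, less than the 1,540 units limit. So (c) is unavailable.
Exception (d) does not apply: no current Class D Registration is held.
All of (e)'s requirements are met (the qualifying period is 160 days, under the 185 days limit; a current Annual Notice is held). Considering the limiting provisions: (i) would limit (e) — a current Standing Waiver is held — but (j) sets (i) aside: (j) is engaged — assessed value is $115,500, meeting the $107,000 threshold. (k) would limit (j) — the baseline figure is 629, less than the 671 limit — but (l) sets (k) aside: (l) operates against (k): a current Standing Exemption Letter is held. (m) operates (a current General Approval is held), but is set aside by (n): (n) applies — the coverage ratio is 97%, meeting the 81% threshold. (o), which would lift (n), is not triggered — the café is classified under the services sector. Exception (e) stands.

No — exception (e) applies; Dara's café is not required to maintain a written harassment policy.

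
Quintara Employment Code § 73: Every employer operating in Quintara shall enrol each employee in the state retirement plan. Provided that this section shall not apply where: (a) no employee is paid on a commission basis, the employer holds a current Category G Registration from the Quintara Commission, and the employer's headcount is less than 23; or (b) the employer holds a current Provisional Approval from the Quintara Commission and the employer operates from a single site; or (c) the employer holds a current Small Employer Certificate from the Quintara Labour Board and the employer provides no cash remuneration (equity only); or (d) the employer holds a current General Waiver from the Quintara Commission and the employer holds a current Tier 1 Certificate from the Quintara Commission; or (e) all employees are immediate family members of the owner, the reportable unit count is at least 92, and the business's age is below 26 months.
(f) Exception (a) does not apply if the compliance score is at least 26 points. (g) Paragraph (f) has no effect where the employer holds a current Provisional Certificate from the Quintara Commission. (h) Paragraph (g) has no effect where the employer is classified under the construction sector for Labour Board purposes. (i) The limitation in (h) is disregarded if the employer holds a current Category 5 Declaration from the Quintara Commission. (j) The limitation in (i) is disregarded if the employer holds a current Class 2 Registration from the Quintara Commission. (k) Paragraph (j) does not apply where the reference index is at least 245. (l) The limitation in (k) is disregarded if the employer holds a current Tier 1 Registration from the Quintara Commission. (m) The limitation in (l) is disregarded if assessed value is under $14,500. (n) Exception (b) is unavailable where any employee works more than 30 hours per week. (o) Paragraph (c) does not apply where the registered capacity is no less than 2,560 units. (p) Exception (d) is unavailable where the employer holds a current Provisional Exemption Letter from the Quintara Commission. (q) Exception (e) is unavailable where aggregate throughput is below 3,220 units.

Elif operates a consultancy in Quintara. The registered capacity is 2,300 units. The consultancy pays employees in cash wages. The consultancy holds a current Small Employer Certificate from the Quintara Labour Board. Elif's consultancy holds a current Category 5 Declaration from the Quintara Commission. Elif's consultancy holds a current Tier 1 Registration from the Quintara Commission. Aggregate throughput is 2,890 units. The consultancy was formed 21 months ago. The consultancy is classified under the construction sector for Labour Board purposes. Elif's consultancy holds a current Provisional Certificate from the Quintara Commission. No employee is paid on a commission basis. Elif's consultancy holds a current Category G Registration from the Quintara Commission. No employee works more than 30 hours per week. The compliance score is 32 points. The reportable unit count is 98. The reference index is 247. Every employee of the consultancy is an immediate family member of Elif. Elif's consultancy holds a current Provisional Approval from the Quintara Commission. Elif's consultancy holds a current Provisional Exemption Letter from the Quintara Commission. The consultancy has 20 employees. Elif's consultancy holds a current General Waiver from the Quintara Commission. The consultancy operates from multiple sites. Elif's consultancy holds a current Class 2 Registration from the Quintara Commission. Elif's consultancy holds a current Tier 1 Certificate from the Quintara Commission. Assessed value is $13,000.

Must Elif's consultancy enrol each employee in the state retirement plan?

Exception (a)'s conditions are all satisfied: no employee is paid on commission; a current Category G Registration is held; the employer's headcount is 20, less than the 23 limit. Considering the limiting provisions: (f) operates (the compliance score is 32 points, meeting the 26 points threshold), but is displaced by (g): (g) is triggered — a current Provisional Certificate is held. (h) is engaged (the consultancy is classified under the construction sector), but is displaced by (i): (i) is engaged — a current Category 5 Declaration is held. (j) would limit (i) — a current Class 2 Registration is held — but (k) sets (j) aside: (k) operates — the reference index is 247, meeting the 245 threshold. (l) would limit (k) — a current Tier 1 Registration is held — but (m) sets (l) aside: (m) applies — assessed value is $13,000, under the $14,500 limit. Exception (a) stands.
Exception (b) requires that the employer operates from a single site; but the employer operates from multiple sites, so (b) is unavailable.
Exception (c) does not apply: employees are paid cash wages.
Exception (d)'s conditions are all satisfied: a current General Waiver is held; a current Tier 1 Certificate is held. However, paragraph (p) must be considered: (p) operates against (d): a current Provisional Exemption Letter is held. Exception (d) does not apply.
Exception (e) is satisfied on its face — every employee is an immediate family member; the reportable unit count is 98, meeting the 92 threshold; the business's age is 21 months, below the 26 months limit. But applying paragraph (q): (q) is engaged — aggregate throughput is 2,890 units, below the 3,220 units limit. So (e) is unavailable.

No — exception (a) applies; Elif's consultancy is not required to enrol each employee in the state retirement plan.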